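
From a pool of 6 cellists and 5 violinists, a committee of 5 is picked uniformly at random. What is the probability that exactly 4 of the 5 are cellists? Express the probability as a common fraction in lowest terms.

25/154

The sample space is all 5-subsets of the 11: C(11,5) = 462.
Selections with exactly 4 cellists: choose 4 of the 6 cellists and 1 of the 5 violinists, C(6,4)·C(5,1) = 15·5 = 75.
Probability = 75/462 = 25/154.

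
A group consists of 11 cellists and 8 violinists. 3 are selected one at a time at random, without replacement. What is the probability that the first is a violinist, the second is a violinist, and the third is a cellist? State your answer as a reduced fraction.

308/2907

Multiply the conditional probabilities at each draw: 8/19 · 7/18 · 11/17 = 616/5814 = 308/2907.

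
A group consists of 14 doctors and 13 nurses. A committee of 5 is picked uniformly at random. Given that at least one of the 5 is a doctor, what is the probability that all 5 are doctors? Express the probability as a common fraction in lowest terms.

22/873

Work in counts. Selections with at least one doctor: C(27,5) − C(13,5) = 80730 − 1287 = 79443.
Of those, selections where all 5 are doctors: C(14,5) = 2002.
Conditional probability = 2002/79443 = 22/873.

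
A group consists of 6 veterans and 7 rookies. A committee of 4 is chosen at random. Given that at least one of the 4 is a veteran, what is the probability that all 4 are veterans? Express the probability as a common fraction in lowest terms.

Work in counts. Selections with at least one veteran: C(13,4) − C(7,4) = 715 − 35 = 680.
Of those, selections where all 4 are veterans: C(6,4) = 15.
Conditional probability = 15/680 = 3/136.

3/136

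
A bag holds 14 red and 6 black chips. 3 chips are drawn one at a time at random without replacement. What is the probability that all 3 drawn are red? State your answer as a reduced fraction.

Multiply the conditional probabilities at each draw: 14/20 · 13/19 · 12/18 = 2184/6840 = 91/285.

91/285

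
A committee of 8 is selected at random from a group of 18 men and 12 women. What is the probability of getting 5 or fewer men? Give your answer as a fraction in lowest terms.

7183/10005

There are C(30,8) = 5852925 ways to choose the 8.
Count the complement (more than 5 men): C(18,6)·C(12,2) + C(18,7)·C(12,1) + C(18,8)·C(12,0) = 1225224 + 381888 + 43758 = 1650870.
Probability = 1 − 1650870/5852925 = 4202055/5852925 = 7183/10005.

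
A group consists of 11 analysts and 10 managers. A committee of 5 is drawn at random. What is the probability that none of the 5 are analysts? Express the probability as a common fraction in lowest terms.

There are C(21,5) = 20349 possible selections.
Selections with no analysts (all managers): C(10,5) = 252.
Probability = 252/20349 = 4/323.

4/323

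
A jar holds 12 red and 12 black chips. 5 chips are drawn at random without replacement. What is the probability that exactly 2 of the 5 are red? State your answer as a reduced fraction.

The sample space is all 5-subsets of the 24: C(24,5) = 42504.
Selections with exactly 2 red: choose 2 of the 12 red and 3 of the 12 black, C(12,2)·C(12,3) = 66·220 = 14520.
Probability = 14520/42504 = 55/161.

55/161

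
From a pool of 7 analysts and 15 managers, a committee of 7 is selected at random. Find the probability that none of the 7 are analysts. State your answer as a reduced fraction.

There are C(22,7) = 170544 possible selections.
Selections with no analysts (all managers): C(15,7) = 6435.
Probability = 6435/170544 = 195/5168.

195/5168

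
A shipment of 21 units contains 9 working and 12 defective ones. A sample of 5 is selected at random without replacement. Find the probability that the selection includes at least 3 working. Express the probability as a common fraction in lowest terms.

6/17

Total selections: C(21,5) = 20349.
Favorable selections (at least 3 working): C(9,3)·C(12,2) + C(9,4)·C(12,1) + C(9,5)·C(12,0) = 5544 + 1512 + 126 = 7182.
Probability = 7182/20349 = 6/17.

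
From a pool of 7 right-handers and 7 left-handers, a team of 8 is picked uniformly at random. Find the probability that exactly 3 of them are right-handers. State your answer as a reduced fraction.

The sample space is all 8-subsets of the 14: C(14,8) = 3003.
Selections with exactly 3 right-handers: choose 3 of the 7 right-handers and 5 of the 7 left-handers, C(7,3)·C(7,5) = 35·21 = 735.
Probability = 735/3003 = 35/143.

35/143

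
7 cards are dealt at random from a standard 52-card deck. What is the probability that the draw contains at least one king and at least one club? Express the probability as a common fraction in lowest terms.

53122231/133784560

There are C(52,7) = 133784560 possible draws.
By inclusion-exclusion on the complements, draws missing all kings or all clubs: C(48,7) + C(39,7) − C(36,7) = 73629072 + 15380937 − 8347680 = 80662329.
So draws with at least one of each: 133784560 − 80662329 = 53122231, probability 53122231/133784560.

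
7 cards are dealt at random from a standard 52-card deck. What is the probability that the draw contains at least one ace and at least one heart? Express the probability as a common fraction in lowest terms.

53122231/133784560

There are C(52,7) = 133784560 possible draws.
By inclusion-exclusion on the complements, draws missing all aces or all hearts: C(48,7) + C(39,7) − C(36,7) = 73629072 + 15380937 − 8347680 = 80662329.
So draws with at least one of each: 133784560 − 80662329 = 53122231, probability 53122231/133784560.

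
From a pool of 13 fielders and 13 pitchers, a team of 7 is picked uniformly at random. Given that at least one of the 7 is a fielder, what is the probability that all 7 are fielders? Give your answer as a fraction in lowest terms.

3/1147

Work in counts. Selections with at least one fielder: C(26,7) − C(13,7) = 657800 − 1716 = 656084.
Of those, selections where all 7 are fielders: C(13,7) = 1716.
Conditional probability = 1716/656084 = 3/1147.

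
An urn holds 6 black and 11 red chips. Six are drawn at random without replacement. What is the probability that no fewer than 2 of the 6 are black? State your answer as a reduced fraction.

653/884

There are C(17,6) = 12376 ways to choose the 6.
Favorable selections (no fewer than 2 black): C(6,2)·C(11,4) + C(6,3)·C(11,3) + C(6,4)·C(11,2) + C(6,5)·C(11,1) + C(6,6)·C(11,0) = 4950 + 3300 + 825 + 66 + 1 = 9142.
Probability = 9142/12376 = 653/884.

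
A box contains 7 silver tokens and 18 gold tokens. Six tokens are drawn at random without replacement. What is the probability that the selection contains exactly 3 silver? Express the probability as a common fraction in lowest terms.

204/1265

The sample space is all 6-subsets of the 25: C(25,6) = 177100.
Selections with exactly 3 silver: choose 3 of the 7 silver and 3 of the 18 gold, C(7,3)·C(18,3) = 35·816 = 28560.
Probability = 28560/177100 = 204/1265.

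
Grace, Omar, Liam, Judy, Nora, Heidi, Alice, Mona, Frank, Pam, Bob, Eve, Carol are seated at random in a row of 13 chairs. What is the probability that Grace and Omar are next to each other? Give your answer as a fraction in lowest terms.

2/13

There are 13! = 6227020800 arrangements.
Treat Grace and Omar as a block: 12! arrangements of the blocks × 2 orders within the block = 2·479001600 = 958003200.
Probability = 958003200/6227020800 = 2/13.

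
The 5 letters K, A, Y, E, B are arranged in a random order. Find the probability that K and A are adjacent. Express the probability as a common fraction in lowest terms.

There are 5! = 120 arrangements.
Treat K and A as a block: 4! arrangements of the blocks × 2 orders within the block = 2·24 = 48.
Probability = 48/120 = 2/5.

2/5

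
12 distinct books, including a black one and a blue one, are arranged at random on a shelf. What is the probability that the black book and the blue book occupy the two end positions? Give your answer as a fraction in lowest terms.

1/66

There are 12! = 479001600 arrangements.
Place the black book and the blue book at the ends in 2 ways, arrange the remaining 10 in 10! = 3628800 ways: 2·3628800 = 7257600.
Probability = 7257600/479001600 = 1/66.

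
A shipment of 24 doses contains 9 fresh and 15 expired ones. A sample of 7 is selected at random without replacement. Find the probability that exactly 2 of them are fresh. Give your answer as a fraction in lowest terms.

Total number of selections: C(24,7) = 346104.
Selections with exactly 2 fresh: choose 2 of the 9 fresh and 5 of the 15 expired, C(9,2)·C(15,5) = 36·3003 = 108108.
Probability = 108108/346104 = 273/874.

273/874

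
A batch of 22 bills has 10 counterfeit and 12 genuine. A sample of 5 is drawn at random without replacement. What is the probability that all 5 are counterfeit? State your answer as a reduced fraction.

2/209

There are C(22,5) = 26334 possible selections.
Selections with all counterfeit: C(10,5) = 252.
Probability = 252/26334 = 2/209.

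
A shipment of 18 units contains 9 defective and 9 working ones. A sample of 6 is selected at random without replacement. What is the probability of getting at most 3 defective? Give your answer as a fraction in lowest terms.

305/442

There are C(18,6) = 18564 ways to choose the 6.
Count the complement (more than 3 defective): C(9,4)·C(9,2) + C(9,5)·C(9,1) + C(9,6)·C(9,0) = 4536 + 1134 + 84 = 5754.
Probability = 1 − 5754/18564 = 12810/18564 = 305/442.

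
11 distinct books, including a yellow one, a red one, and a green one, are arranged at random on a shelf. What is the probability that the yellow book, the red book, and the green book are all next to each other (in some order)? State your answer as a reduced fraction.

3/55

There are 11! = 39916800 arrangements.
Treat the three as one block: 9! placements × 3! orders within the block = 362880·6 = 2177280.
Probability = 2177280/39916800 = 3/55.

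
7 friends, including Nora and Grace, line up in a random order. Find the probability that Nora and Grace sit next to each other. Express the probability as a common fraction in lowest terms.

There are 7! = 5040 arrangements.
Treat Nora and Grace as a block: 6! arrangements of the blocks × 2 orders within the block = 2·720 = 1440.
Probability = 1440/5040 = 2/7.

2/7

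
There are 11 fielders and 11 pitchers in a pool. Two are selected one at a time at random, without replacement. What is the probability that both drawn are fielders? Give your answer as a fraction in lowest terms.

5/21

Multiply the conditional probabilities at each draw: 11/22 · 10/21 = 110/462 = 5/21.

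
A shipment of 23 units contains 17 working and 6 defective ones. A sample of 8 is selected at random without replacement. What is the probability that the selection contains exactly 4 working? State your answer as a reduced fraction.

350/4807

There are C(23,8) = 490314 ways to choose 8 from 23.
Selections with exactly 4 working: choose 4 of the 17 working and 4 of the 6 defective, C(17,4)·C(6,4) = 2380·15 = 35700.
Probability = 35700/490314 = 350/4807.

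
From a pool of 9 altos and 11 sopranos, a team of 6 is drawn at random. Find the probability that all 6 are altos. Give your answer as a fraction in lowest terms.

There are C(20,6) = 38760 possible selections.
Selections with all altos: C(9,6) = 84.
Probability = 84/38760 = 7/3230.

7/3230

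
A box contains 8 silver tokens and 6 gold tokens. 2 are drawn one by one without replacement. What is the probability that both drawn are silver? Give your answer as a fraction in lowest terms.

Multiply the conditional probabilities at each draw: 8/14 · 7/13 = 56/182 = 4/13.

4/13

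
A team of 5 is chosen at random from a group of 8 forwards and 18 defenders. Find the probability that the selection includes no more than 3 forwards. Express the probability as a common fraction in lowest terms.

Total selections: C(26,5) = 65780.
Count the complement (more than 3 forwards): C(8,4)·C(18,1) + C(8,5)·C(18,0) = 1260 + 56 = 1316.
Probability = 1 − 1316/65780 = 64464/65780 = 16116/16445.

16116/16445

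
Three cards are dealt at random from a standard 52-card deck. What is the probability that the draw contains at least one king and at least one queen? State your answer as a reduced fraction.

188/5525

There are C(52,3) = 22100 possible draws.
By inclusion-exclusion on the complements, draws missing all kings or all queens: C(48,3) + C(48,3) − C(44,3) = 17296 + 17296 − 13244 = 21348.
So draws with at least one of each: 22100 − 21348 = 752, probability 752/22100 = 188/5525.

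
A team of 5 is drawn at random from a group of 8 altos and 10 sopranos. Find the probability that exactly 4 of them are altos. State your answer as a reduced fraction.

25/306

Total number of selections: C(18,5) = 8568.
Selections with exactly 4 altos: choose 4 of the 8 altos and 1 of the 10 sopranos, C(8,4)·C(10,1) = 70·10 = 700.
Probability = 700/8568 = 25/306.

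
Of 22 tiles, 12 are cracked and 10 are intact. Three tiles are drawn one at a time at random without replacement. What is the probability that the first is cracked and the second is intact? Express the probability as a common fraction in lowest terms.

20/77

Multiply the conditional probabilities at each draw: 12/22 · 10/21 = 120/462 = 20/77.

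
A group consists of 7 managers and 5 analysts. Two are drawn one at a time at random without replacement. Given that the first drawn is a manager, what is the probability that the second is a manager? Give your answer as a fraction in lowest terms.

6/11

After removing one manager, 11 remain: 6 managers and 5 analysts.
So the probability the next is a manager is 6/11.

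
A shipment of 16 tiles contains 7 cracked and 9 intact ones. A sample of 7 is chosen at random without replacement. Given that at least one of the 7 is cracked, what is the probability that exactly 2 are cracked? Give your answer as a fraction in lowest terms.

Work in counts. Selections with at least one cracked: C(16,7) − C(9,7) = 11440 − 36 = 11404.
Of those, selections where exactly 2 are cracked: C(7,2)·C(9,5) = 21·126 = 2646.
Conditional probability = 2646/11404 = 1323/5702.

1323/5702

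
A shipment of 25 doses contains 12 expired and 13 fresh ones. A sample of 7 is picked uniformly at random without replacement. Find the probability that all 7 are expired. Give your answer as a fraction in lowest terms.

18/10925

There are C(25,7) = 480700 possible selections.
Selections with all expired: C(12,7) = 792.
Probability = 792/480700 = 18/10925.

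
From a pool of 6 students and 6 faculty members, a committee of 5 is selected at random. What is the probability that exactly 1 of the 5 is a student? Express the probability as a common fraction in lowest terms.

5/44

The sample space is all 5-subsets of the 12: C(12,5) = 792.
Selections with exactly 1 student: choose 1 of the 6 students and 4 of the 6 faculty members, C(6,1)·C(6,4) = 6·15 = 90.
Probability = 90/792 = 5/44.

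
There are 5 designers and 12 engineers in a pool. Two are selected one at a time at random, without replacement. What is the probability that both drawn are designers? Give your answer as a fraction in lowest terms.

5/68

Multiply the conditional probabilities at each draw: 5/17 · 4/16 = 20/272 = 5/68.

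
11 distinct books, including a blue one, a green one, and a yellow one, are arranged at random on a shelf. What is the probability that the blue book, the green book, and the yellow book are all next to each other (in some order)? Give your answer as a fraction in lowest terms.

There are 11! = 39916800 arrangements.
Treat the three as one block: 9! placements × 3! orders within the block = 362880·6 = 2177280.
Probability = 2177280/39916800 = 3/55.

3/55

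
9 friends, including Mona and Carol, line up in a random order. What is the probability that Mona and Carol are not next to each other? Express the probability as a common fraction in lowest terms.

7/9

There are 9! = 362880 arrangements.
Arrangements with Mona and Carol adjacent: 2·8! = 80640.
So not adjacent: 362880 − 80640 = 282240, probability 282240/362880 = 7/9.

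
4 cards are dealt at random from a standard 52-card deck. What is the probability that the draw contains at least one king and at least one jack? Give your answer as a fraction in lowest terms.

1332/20825

There are C(52,4) = 270725 possible draws.
By inclusion-exclusion on the complements, draws missing all kings or all jacks: C(48,4) + C(48,4) − C(44,4) = 194580 + 194580 − 135751 = 253409.
So draws with at least one of each: 270725 − 253409 = 17316, probability 17316/270725 = 1332/20825.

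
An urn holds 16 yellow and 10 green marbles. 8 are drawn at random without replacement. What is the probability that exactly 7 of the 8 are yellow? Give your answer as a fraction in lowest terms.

32/437

The sample space is all 8-subsets of the 26: C(26,8) = 1562275.
Selections with exactly 7 yellow: choose 7 of the 16 yellow and 1 of the 10 green, C(16,7)·C(10,1) = 11440·10 = 114400.
Probability = 114400/1562275 = 32/437.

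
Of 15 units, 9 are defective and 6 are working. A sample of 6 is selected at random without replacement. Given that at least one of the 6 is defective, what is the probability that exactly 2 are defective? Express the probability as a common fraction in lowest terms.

Work in counts. Selections with at least one defective: C(15,6) − C(6,6) = 5005 − 1 = 5004.
Of those, selections where exactly 2 are defective: C(9,2)·C(6,4) = 36·15 = 540.
Conditional probability = 540/5004 = 15/139.

15/139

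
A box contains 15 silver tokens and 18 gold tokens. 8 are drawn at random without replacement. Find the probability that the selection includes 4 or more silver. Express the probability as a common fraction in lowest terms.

32117/59334

Total selections: C(33,8) = 13884156.
Count the complement (fewer than 4 silver): C(15,0)·C(18,8) + C(15,1)·C(18,7) + C(15,2)·C(18,6) + C(15,3)·C(18,5) = 43758 + 477360 + 1949220 + 3898440 = 6368778.
Probability = 1 − 6368778/13884156 = 7515378/13884156 = 32117/59334.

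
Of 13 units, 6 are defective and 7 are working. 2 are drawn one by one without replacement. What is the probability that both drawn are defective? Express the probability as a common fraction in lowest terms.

Multiply the conditional probabilities at each draw: 6/13 · 5/12 = 30/156 = 5/26.

5/26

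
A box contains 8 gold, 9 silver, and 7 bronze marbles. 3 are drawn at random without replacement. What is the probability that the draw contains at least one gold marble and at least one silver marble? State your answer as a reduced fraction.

There are C(24,3) = 2024 possible draws.
By inclusion-exclusion on the complements, draws missing all gold or all silver: C(16,3) + C(15,3) − C(7,3) = 560 + 455 − 35 = 980.
So draws with at least one of each: 2024 − 980 = 1044, probability 1044/2024 = 261/506.

261/506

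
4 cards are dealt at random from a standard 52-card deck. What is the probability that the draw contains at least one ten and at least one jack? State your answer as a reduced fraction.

1332/20825

There are C(52,4) = 270725 possible draws.
By inclusion-exclusion on the complements, draws missing all tens or all jacks: C(48,4) + C(48,4) − C(44,4) = 194580 + 194580 − 135751 = 253409.
So draws with at least one of each: 270725 − 253409 = 17316, probability 17316/270725 = 1332/20825.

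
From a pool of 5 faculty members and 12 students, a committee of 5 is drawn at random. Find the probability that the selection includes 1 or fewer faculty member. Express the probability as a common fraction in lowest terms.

3267/6188

Total selections: C(17,5) = 6188.
Favorable selections (1 or fewer faculty member): C(5,0)·C(12,5) + C(5,1)·C(12,4) = 792 + 2475 = 3267.
Probability = 3267/6188.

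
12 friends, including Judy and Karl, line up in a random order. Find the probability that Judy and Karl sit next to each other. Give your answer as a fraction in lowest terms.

1/6

There are 12! = 479001600 arrangements.
Treat Judy and Karl as a block: 11! arrangements of the blocks × 2 orders within the block = 2·39916800 = 79833600.
Probability = 79833600/479001600 = 1/6.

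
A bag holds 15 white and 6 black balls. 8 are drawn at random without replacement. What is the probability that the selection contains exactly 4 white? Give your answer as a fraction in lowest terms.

65/646

The sample space is all 8-subsets of the 21: C(21,8) = 203490.
Selections with exactly 4 white: choose 4 of the 15 white and 4 of the 6 black, C(15,4)·C(6,4) = 1365·15 = 20475.
Probability = 20475/203490 = 65/646.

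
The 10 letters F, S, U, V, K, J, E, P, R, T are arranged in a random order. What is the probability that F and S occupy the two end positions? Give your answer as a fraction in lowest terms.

1/45

There are 10! = 3628800 arrangements.
Place F and S at the ends in 2 ways, arrange the remaining 8 in 8! = 40320 ways: 2·40320 = 80640.
Probability = 80640/3628800 = 1/45.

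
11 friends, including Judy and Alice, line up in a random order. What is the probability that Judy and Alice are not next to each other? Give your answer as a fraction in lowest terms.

9/11

There are 11! = 39916800 arrangements.
Arrangements with Judy and Alice adjacent: 2·10! = 7257600.
So not adjacent: 39916800 − 7257600 = 32659200, probability 32659200/39916800 = 9/11.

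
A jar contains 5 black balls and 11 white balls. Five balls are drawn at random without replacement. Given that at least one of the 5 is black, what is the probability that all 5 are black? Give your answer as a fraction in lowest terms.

1/3906

Work in counts. Selections with at least one black: C(16,5) − C(11,5) = 4368 − 462 = 3906.
Of those, selections where all 5 are black: C(5,5) = 1.
Conditional probability = 1/3906.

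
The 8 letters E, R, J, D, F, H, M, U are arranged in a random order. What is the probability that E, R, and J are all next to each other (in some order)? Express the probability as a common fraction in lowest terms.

There are 8! = 40320 arrangements.
Treat the three as one block: 6! placements × 3! orders within the block = 720·6 = 4320.
Probability = 4320/40320 = 3/28.

3/28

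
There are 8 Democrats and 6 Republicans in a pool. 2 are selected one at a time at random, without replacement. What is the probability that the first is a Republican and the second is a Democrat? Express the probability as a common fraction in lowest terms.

Multiply the conditional probabilities at each draw: 6/14 · 8/13 = 48/182 = 24/91.

24/91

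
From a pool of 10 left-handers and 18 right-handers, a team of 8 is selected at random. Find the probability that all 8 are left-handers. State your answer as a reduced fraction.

1/69069

There are C(28,8) = 3108105 possible selections.
Selections with all left-handers: C(10,8) = 45.
Probability = 45/3108105 = 1/69069.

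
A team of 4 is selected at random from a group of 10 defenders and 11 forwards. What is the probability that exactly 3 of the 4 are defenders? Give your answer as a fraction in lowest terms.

The sample space is all 4-subsets of the 21: C(21,4) = 5985.
Selections with exactly 3 defenders: choose 3 of the 10 defenders and 1 of the 11 forwards, C(10,3)·C(11,1) = 120·11 = 1320.
Probability = 1320/5985 = 88/399.

88/399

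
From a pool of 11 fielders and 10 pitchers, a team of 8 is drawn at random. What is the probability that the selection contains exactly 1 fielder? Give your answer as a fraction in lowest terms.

44/6783

Total number of selections: C(21,8) = 203490.
Selections with exactly 1 fielder: choose 1 of the 11 fielders and 7 of the 10 pitchers, C(11,1)·C(10,7) = 11·120 = 1320.
Probability = 1320/203490 = 44/6783.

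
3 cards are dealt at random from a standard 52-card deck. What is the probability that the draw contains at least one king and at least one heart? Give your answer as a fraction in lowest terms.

33/260

There are C(52,3) = 22100 possible draws.
By inclusion-exclusion on the complements, draws missing all kings or all hearts: C(48,3) + C(39,3) − C(36,3) = 17296 + 9139 − 7140 = 19295.
So draws with at least one of each: 22100 − 19295 = 2805, probability 2805/22100 = 33/260.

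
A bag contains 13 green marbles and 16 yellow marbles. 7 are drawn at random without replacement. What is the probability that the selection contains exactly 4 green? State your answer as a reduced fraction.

Total number of selections: C(29,7) = 1560780.
Selections with exactly 4 green: choose 4 of the 13 green and 3 of the 16 yellow, C(13,4)·C(16,3) = 715·560 = 400400.
Probability = 400400/1560780 = 1540/6003.

1540/6003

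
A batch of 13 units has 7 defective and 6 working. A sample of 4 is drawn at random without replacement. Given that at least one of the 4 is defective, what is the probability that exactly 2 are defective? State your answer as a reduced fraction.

9/20

Work in counts. Selections with at least one defective: C(13,4) − C(6,4) = 715 − 15 = 700.
Of those, selections where exactly 2 are defective: C(7,2)·C(6,2) = 21·15 = 315.
Conditional probability = 315/700 = 9/20.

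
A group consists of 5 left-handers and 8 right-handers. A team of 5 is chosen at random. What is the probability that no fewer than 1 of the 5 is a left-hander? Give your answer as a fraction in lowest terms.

1231/1287

Total selections: C(13,5) = 1287.
The complement is all 5 are right-handers: C(8,5) = 56.
Probability = 1 − 56/1287 = 1231/1287.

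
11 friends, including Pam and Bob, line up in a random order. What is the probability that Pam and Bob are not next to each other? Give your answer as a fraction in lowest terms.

9/11

There are 11! = 39916800 arrangements.
Arrangements with Pam and Bob adjacent: 2·10! = 7257600.
So not adjacent: 39916800 − 7257600 = 32659200, probability 32659200/39916800 = 9/11.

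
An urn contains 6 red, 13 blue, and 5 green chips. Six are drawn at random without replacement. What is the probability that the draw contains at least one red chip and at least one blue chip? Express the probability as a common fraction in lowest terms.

8255/9614

There are C(24,6) = 134596 possible draws.
By inclusion-exclusion on the complements, draws missing all red or all blue: C(18,6) + C(11,6) − C(5,6) = 18564 + 462 − 0 = 19026.
So draws with at least one of each: 134596 − 19026 = 115570, probability 115570/134596 = 8255/9614.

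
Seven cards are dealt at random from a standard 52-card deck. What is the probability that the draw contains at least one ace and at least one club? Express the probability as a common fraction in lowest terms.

There are C(52,7) = 133784560 possible draws.
By inclusion-exclusion on the complements, draws missing all aces or all clubs: C(48,7) + C(39,7) − C(36,7) = 73629072 + 15380937 − 8347680 = 80662329.
So draws with at least one of each: 133784560 − 80662329 = 53122231, probability 53122231/133784560.

53122231/133784560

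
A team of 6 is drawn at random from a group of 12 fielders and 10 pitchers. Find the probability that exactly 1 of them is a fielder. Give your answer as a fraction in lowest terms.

Total number of selections: C(22,6) = 74613.
Selections with exactly 1 fielder: choose 1 of the 12 fielders and 5 of the 10 pitchers, C(12,1)·C(10,5) = 12·252 = 3024.
Probability = 3024/74613 = 144/3553.

144/3553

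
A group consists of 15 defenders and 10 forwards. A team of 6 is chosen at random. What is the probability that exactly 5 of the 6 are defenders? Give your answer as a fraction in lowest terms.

Total number of selections: C(25,6) = 177100.
Selections with exactly 5 defenders: choose 5 of the 15 defenders and 1 of the 10 forwards, C(15,5)·C(10,1) = 3003·10 = 30030.
Probability = 30030/177100 = 39/230.

39/230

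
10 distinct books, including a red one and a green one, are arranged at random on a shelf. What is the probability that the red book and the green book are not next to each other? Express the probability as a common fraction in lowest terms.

There are 10! = 3628800 arrangements.
Arrangements with the red book and the green book adjacent: 2·9! = 725760.
So not adjacent: 3628800 − 725760 = 2903040, probability 2903040/3628800 = 4/5.

4/5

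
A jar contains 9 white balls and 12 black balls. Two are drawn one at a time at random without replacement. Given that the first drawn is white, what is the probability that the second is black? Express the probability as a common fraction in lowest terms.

3/5

After removing one white, 20 remain: 8 white and 12 black.
So the probability the next is black is 12/20 = 3/5.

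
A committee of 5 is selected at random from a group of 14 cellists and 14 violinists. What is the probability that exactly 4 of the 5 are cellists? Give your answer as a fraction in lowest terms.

77/540

Total number of selections: C(28,5) = 98280.
Selections with exactly 4 cellists: choose 4 of the 14 cellists and 1 of the 14 violinists, C(14,4)·C(14,1) = 1001·14 = 14014.
Probability = 14014/98280 = 77/540.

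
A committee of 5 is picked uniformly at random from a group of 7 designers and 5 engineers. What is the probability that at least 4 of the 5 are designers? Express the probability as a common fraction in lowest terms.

Total selections: C(12,5) = 792.
Favorable selections (at least 4 designers): C(7,4)·C(5,1) + C(7,5)·C(5,0) = 175 + 21 = 196.
Probability = 196/792 = 49/198.

49/198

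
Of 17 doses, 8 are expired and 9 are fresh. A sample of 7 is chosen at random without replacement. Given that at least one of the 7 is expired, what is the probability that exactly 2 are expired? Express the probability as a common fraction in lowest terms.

Work in counts. Selections with at least one expired: C(17,7) − C(9,7) = 19448 − 36 = 19412.
Of those, selections where exactly 2 are expired: C(8,2)·C(9,5) = 28·126 = 3528.
Conditional probability = 3528/19412 = 882/4853.

882/4853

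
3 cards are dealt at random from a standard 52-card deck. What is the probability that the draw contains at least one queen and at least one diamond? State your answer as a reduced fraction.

33/260

There are C(52,3) = 22100 possible draws.
By inclusion-exclusion on the complements, draws missing all queens or all diamonds: C(48,3) + C(39,3) − C(36,3) = 17296 + 9139 − 7140 = 19295.
So draws with at least one of each: 22100 − 19295 = 2805, probability 2805/22100 = 33/260.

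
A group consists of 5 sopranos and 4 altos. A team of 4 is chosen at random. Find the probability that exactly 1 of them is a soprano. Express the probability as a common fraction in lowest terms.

10/63

There are C(9,4) = 126 ways to choose 4 from 9.
Selections with exactly 1 soprano: choose 1 of the 5 sopranos and 3 of the 4 altos, C(5,1)·C(4,3) = 5·4 = 20.
Probability = 20/126 = 10/63.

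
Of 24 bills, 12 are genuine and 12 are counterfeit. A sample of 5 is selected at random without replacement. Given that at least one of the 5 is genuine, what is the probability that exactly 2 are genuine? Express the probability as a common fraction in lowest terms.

55/158

Work in counts. Selections with at least one genuine: C(24,5) − C(12,5) = 42504 − 792 = 41712.
Of those, selections where exactly 2 are genuine: C(12,2)·C(12,3) = 66·220 = 14520.
Conditional probability = 14520/41712 = 55/158.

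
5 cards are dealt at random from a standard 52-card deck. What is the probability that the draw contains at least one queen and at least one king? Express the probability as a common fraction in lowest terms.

6509/64974

There are C(52,5) = 2598960 possible draws.
By inclusion-exclusion on the complements, draws missing all queens or all kings: C(48,5) + C(48,5) − C(44,5) = 1712304 + 1712304 − 1086008 = 2338600.
So draws with at least one of each: 2598960 − 2338600 = 260360, probability 260360/2598960 = 6509/64974.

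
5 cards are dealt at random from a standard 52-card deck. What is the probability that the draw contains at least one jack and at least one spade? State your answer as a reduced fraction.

229297/866320

There are C(52,5) = 2598960 possible draws.
By inclusion-exclusion on the complements, draws missing all jacks or all spades: C(48,5) + C(39,5) − C(36,5) = 1712304 + 575757 − 376992 = 1911069.
So draws with at least one of each: 2598960 − 1911069 = 687891, probability 687891/2598960 = 229297/866320.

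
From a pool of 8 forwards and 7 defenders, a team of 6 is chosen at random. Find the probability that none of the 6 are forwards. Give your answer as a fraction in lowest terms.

There are C(15,6) = 5005 possible selections.
Selections with no forwards (all defenders): C(7,6) = 7.
Probability = 7/5005 = 1/715.

1/715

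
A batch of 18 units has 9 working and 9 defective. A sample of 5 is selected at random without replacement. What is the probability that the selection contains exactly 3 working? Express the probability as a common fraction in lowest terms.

Total number of selections: C(18,5) = 8568.
Selections with exactly 3 working: choose 3 of the 9 working and 2 of the 9 defective, C(9,3)·C(9,2) = 84·36 = 3024.
Probability = 3024/8568 = 6/17.

6/17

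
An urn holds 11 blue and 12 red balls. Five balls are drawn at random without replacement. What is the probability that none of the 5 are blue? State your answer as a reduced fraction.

There are C(23,5) = 33649 possible selections.
Selections with no blue (all red): C(12,5) = 792.
Probability = 792/33649 = 72/3059.

72/3059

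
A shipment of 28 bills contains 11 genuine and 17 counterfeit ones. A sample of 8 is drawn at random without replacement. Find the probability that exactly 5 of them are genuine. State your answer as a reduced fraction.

The sample space is all 8-subsets of the 28: C(28,8) = 3108105.
Selections with exactly 5 genuine: choose 5 of the 11 genuine and 3 of the 17 counterfeit, C(11,5)·C(17,3) = 462·680 = 314160.
Probability = 314160/3108105 = 272/2691.

272/2691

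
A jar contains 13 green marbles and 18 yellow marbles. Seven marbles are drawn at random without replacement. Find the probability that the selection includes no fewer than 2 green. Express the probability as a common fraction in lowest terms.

60421/67425

Total selections: C(31,7) = 2629575.
Favorable selections (no fewer than 2 green): C(13,2)·C(18,5) + C(13,3)·C(18,4) + C(13,4)·C(18,3) + C(13,5)·C(18,2) + C(13,6)·C(18,1) + C(13,7)·C(18,0) = 668304 + 875160 + 583440 + 196911 + 30888 + 1716 = 2356419.
Probability = 2356419/2629575 = 60421/67425.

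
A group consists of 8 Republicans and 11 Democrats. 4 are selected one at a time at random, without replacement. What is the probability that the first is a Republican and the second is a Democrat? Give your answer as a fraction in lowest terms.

44/171

Multiply the conditional probabilities at each draw: 8/19 · 11/18 = 88/342 = 44/171.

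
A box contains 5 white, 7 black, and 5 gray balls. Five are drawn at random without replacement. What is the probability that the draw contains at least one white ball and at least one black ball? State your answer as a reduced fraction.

There are C(17,5) = 6188 possible draws.
By inclusion-exclusion on the complements, draws missing all white or all black: C(12,5) + C(10,5) − C(5,5) = 792 + 252 − 1 = 1043.
So draws with at least one of each: 6188 − 1043 = 5145, probability 5145/6188 = 735/884.

735/884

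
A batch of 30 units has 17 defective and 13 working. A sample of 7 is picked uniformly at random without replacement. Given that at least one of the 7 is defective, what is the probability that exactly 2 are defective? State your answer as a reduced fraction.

Work in counts. Selections with at least one defective: C(30,7) − C(13,7) = 2035800 − 1716 = 2034084.
Of those, selections where exactly 2 are defective: C(17,2)·C(13,5) = 136·1287 = 175032.
Conditional probability = 175032/2034084 = 66/767.

66/767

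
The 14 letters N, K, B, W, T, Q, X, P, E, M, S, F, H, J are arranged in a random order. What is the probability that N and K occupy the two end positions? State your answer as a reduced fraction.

1/91

There are 14! = 87178291200 arrangements.
Place N and K at the ends in 2 ways, arrange the remaining 12 in 12! = 479001600 ways: 2·479001600 = 958003200.
Probability = 958003200/87178291200 = 1/91.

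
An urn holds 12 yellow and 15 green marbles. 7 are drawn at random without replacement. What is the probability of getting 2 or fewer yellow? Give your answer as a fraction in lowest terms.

617/2070

There are C(27,7) = 888030 ways to choose the 7.
Favorable selections (2 or fewer yellow): C(12,0)·C(15,7) + C(12,1)·C(15,6) + C(12,2)·C(15,5) = 6435 + 60060 + 198198 = 264693.
Probability = 264693/888030 = 617/2070.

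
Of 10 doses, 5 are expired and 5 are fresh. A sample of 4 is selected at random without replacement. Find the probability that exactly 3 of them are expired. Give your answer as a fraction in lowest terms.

5/21

Total number of selections: C(10,4) = 210.
Selections with exactly 3 expired: choose 3 of the 5 expired and 1 of the 5 fresh, C(5,3)·C(5,1) = 10·5 = 50.
Probability = 50/210 = 5/21.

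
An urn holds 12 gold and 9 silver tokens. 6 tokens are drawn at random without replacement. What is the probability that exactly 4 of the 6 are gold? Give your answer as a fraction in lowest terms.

Total number of selections: C(21,6) = 54264.
Selections with exactly 4 gold: choose 4 of the 12 gold and 2 of the 9 silver, C(12,4)·C(9,2) = 495·36 = 17820.
Probability = 17820/54264 = 1485/4522.

1485/4522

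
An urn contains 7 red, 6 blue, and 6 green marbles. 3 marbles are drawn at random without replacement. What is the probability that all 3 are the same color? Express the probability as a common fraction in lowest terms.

There are C(19,3) = 969 ways to draw 3 marbles.
All same color: C(7,3) + C(6,3) + C(6,3) = 35 + 20 + 20 = 75.
Probability = 75/969 = 25/323.

25/323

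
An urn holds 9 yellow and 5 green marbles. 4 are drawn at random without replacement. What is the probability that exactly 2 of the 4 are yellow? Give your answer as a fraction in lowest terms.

There are C(14,4) = 1001 ways to choose 4 from 14.
Selections with exactly 2 yellow: choose 2 of the 9 yellow and 2 of the 5 green, C(9,2)·C(5,2) = 36·10 = 360.
Probability = 360/1001.

360/1001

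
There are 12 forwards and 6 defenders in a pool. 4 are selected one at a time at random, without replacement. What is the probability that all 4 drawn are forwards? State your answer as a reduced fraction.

11/68

Multiply the conditional probabilities at each draw: 12/18 · 11/17 · 10/16 · 9/15 = 11880/73440 = 11/68.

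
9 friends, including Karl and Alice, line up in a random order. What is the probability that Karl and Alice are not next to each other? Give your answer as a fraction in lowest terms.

7/9

There are 9! = 362880 arrangements.
Arrangements with Karl and Alice adjacent: 2·8! = 80640.
So not adjacent: 362880 − 80640 = 282240, probability 282240/362880 = 7/9.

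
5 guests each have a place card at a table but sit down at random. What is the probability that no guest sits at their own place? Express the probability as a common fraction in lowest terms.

There are 5! = 120 seatings.
By inclusion-exclusion, seatings with no fixed points: C(5,0)·5! − C(5,1)·4! + C(5,2)·3! − C(5,3)·2! + C(5,4)·1! − C(5,5)·0! = 44.
Probability = 44/120 = 11/30.

11/30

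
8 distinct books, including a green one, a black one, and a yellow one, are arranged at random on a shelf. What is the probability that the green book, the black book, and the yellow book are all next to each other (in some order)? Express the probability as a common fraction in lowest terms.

3/28

There are 8! = 40320 arrangements.
Treat the three as one block: 6! placements × 3! orders within the block = 720·6 = 4320.
Probability = 4320/40320 = 3/28.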